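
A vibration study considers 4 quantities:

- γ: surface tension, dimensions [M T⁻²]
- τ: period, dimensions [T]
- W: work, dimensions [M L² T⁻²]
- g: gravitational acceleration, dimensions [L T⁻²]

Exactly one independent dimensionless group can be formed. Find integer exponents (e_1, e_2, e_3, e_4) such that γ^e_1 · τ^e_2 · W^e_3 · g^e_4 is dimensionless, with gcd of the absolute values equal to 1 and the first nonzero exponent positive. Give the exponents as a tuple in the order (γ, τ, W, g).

M: e_1·(1) + e_2·(0) + e_3·(1) + e_4·(0) = 0
L: e_1·(0) + e_2·(0) + e_3·(2) + e_4·(1) = 0
T: e_1·(-2) + e_2·(1) + e_3·(-2) + e_4·(-2) = 0
Solving this homogeneous linear system for the smallest-integer solution (first nonzero entry positive) gives (1, 4, -1, 2).

(1, 4, -1, 2)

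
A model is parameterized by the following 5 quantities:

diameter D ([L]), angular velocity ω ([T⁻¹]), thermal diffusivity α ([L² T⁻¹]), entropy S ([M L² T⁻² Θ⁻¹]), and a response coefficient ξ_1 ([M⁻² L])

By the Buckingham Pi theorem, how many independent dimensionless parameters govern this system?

There are 5 variables and 4 base dimensions (M, L, T, Θ).
The dimension matrix has rank 4.
Independent dimensionless groups: 5 − 4 = 1.

1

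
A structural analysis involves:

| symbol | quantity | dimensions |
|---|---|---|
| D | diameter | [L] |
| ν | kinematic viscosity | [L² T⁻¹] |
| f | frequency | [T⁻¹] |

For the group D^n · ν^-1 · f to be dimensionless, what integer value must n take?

2

Balance the L exponent: (1)·n from D, plus −(2) + (0) = -2 from the rest, must sum to zero.
n − 2 = 0, so n = 2.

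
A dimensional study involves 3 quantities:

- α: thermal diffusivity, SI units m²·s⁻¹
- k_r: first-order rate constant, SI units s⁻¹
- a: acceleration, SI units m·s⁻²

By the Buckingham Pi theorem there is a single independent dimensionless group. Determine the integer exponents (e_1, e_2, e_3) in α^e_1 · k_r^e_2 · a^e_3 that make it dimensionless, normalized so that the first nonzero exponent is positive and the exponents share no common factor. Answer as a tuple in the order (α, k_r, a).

(1, 3, -2)

L: e_1·(2) + e_2·(0) + e_3·(1) = 0
T: e_1·(-1) + e_2·(-1) + e_3·(-2) = 0
Solving this homogeneous linear system for the smallest-integer solution (first nonzero entry positive) gives (1, 3, -2).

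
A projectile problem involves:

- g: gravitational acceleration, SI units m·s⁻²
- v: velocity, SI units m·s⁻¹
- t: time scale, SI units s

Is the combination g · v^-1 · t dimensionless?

yes

Sum the exponent of each base dimension across the product:
  M: [g]_M − [v]_M + [t]_M = (0) − (0) + (0) = 0
  L: [g]_L − [v]_L + [t]_L = (1) − (1) + (0) = 0
  T: [g]_T − [v]_T + [t]_T = (-2) − (-1) + (1) = 0
All base exponents vanish — dimensionless.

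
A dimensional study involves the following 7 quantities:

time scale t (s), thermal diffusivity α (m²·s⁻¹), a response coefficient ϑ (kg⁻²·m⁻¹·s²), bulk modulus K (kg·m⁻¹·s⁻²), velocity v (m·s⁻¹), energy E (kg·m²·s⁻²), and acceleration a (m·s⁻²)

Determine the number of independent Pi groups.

4

There are 7 variables and 3 base dimensions (M, L, T).
The dimension matrix has rank 3.
Independent dimensionless groups: 7 − 3 = 4.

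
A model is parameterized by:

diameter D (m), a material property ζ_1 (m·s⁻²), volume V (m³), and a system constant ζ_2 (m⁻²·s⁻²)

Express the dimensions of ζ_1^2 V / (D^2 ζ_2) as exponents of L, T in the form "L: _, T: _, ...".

L: 5, T: -2

Collect each base-dimension exponent across the product:
  L: −2·(1) + 2·(1) + (3) − (-2) = 5
  T: −2·(0) + 2·(-2) + (0) − (-2) = -2
So the dimensions are [L⁵ T⁻²].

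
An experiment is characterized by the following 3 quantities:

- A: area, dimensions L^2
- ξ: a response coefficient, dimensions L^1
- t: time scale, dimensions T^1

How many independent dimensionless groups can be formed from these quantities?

There are 3 variables and 2 base dimensions (L, T).
The dimension matrix has rank 2.
Independent dimensionless groups: 3 − 2 = 1.

1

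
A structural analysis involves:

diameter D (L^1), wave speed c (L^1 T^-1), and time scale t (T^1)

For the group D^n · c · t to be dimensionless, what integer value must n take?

-1

Balance the L exponent: (1)·n from D, plus (1) + (0) = 1 from the rest, must sum to zero.
n + 1 = 0, so n = -1.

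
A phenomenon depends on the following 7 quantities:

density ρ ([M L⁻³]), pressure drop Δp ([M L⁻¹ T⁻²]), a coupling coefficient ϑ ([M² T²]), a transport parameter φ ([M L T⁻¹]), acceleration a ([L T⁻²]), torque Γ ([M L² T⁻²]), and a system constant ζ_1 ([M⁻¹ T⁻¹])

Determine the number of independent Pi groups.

There are 7 variables and 3 base dimensions (M, L, T).
The dimension matrix has rank 3.
Independent dimensionless groups: 7 − 3 = 4.

4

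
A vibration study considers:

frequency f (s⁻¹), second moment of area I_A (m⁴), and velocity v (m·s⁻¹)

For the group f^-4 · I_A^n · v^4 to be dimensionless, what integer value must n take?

-1

Balance the L exponent: (4)·n from I_A, plus −4·(0) + 4·(1) = 4 from the rest, must sum to zero.
4n + 4 = 0, so n = -1.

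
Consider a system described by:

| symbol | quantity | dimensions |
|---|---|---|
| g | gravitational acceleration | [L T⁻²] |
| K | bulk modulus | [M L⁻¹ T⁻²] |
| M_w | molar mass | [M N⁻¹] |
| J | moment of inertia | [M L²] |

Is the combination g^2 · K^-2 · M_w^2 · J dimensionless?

Sum the exponent of each base dimension across the product:
  M: 2·[g]_M − 2·[K]_M + 2·[M_w]_M + [J]_M = 2·(0) − 2·(1) + 2·(1) + (1) = 1
  L: 2·[g]_L − 2·[K]_L + 2·[M_w]_L + [J]_L = 2·(1) − 2·(-1) + 2·(0) + (2) = 6
  T: 2·[g]_T − 2·[K]_T + 2·[M_w]_T + [J]_T = 2·(-2) − 2·(-2) + 2·(0) + (0) = 0
  N: 2·[g]_N − 2·[K]_N + 2·[M_w]_N + [J]_N = 2·(0) − 2·(0) + 2·(-1) + (0) = -2
Net dimensions [M L⁶ N⁻²] ≠ [1] — not dimensionless.

no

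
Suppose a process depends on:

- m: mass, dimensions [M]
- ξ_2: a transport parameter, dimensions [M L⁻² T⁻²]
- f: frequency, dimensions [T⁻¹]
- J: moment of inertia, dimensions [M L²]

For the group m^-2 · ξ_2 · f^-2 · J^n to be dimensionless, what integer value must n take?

1

Balance the M exponent: (1)·n from J, plus −2·(1) + (1) − 2·(0) = -1 from the rest, must sum to zero.
n − 1 = 0, so n = 1.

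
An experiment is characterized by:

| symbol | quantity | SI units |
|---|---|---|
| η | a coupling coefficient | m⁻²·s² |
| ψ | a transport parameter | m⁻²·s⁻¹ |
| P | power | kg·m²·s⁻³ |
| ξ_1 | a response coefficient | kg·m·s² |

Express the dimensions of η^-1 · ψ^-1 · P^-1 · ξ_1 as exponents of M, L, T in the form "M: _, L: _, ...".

M: 0, L: 3, T: 4

Collect each base-dimension exponent across the product:
  M: −(0) − (0) − (1) + (1) = 0
  L: −(-2) − (-2) − (2) + (1) = 3
  T: −(2) − (-1) − (-3) + (2) = 4
So the dimensions are [L³ T⁴].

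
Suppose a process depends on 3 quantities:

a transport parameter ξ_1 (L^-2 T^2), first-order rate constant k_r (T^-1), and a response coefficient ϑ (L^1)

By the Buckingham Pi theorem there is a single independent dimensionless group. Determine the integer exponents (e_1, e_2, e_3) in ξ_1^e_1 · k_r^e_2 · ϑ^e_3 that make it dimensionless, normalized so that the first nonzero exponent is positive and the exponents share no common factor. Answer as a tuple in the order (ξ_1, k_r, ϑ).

L: e_1·(-2) + e_2·(0) + e_3·(1) = 0
T: e_1·(2) + e_2·(-1) + e_3·(0) = 0
Solving this homogeneous linear system for the smallest-integer solution (first nonzero entry positive) gives (1, 2, 2).

(1, 2, 2)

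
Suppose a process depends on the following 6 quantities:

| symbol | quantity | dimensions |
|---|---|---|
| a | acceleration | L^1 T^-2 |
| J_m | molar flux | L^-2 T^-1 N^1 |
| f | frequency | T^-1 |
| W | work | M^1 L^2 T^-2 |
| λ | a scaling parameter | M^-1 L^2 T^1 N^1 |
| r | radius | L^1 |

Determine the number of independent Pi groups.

There are 6 variables and 4 base dimensions (M, L, T, N).
The dimension matrix has rank 4.
Independent dimensionless groups: 6 − 4 = 2.

2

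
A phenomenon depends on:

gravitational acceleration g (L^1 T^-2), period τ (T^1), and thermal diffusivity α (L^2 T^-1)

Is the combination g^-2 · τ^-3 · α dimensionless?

Sum the exponent of each base dimension across the product:
  M: −2·[g]_M − 3·[τ]_M + [α]_M = −2·(0) − 3·(0) + (0) = 0
  L: −2·[g]_L − 3·[τ]_L + [α]_L = −2·(1) − 3·(0) + (2) = 0
  T: −2·[g]_T − 3·[τ]_T + [α]_T = −2·(-2) − 3·(1) + (-1) = 0
All base exponents vanish — dimensionless.

yes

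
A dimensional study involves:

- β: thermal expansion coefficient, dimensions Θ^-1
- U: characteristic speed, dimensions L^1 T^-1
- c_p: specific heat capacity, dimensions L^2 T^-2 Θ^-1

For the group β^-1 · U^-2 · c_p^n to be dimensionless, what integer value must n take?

Balance the L exponent: (2)·n from c_p, plus −(0) − 2·(1) = -2 from the rest, must sum to zero.
2n − 2 = 0, so n = 1.

1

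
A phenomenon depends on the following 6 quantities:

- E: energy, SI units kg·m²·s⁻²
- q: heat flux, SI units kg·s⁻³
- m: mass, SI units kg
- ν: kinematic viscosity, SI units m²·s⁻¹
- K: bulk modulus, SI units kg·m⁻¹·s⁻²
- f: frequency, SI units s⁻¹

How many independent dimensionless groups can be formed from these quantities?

3

There are 6 variables and 3 base dimensions (M, L, T).
The dimension matrix has rank 3.
Independent dimensionless groups: 6 − 3 = 3.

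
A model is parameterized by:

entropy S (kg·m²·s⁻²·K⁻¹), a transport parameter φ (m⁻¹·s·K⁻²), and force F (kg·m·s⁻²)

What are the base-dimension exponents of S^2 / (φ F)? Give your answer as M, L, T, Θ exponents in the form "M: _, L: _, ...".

Collect each base-dimension exponent across the product:
  M: 2·(1) − (0) − (1) = 1
  L: 2·(2) − (-1) − (1) = 4
  T: 2·(-2) − (1) − (-2) = -3
  Θ: 2·(-1) − (-2) − (0) = 0
So the dimensions are [M L⁴ T⁻³].

M: 1, L: 4, T: -3, Θ: 0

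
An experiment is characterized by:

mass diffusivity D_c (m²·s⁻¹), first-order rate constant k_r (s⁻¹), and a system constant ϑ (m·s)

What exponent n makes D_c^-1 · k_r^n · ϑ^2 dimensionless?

Balance the T exponent: (-1)·n from k_r, plus −(-1) + 2·(1) = 3 from the rest, must sum to zero.
−n + 3 = 0, so n = 3.

3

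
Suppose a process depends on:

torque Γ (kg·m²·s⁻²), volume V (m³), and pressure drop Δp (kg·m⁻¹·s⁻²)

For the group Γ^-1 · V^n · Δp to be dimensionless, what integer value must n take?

Balance the L exponent: (3)·n from V, plus −(2) + (-1) = -3 from the rest, must sum to zero.
3n − 3 = 0, so n = 1.

1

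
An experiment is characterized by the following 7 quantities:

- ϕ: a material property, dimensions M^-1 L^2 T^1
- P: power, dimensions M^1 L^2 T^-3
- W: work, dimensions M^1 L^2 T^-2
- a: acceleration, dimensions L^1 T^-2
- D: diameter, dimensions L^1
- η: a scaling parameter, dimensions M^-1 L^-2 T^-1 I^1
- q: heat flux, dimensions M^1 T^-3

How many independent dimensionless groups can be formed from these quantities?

3

There are 7 variables and 4 base dimensions (M, L, T, I).
The dimension matrix has rank 4.
Independent dimensionless groups: 7 − 4 = 3.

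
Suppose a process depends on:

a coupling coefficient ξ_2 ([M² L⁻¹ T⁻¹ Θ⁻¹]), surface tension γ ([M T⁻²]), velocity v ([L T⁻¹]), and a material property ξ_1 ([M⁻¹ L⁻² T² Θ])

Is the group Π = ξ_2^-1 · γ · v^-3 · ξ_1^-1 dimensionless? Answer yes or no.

Sum the exponent of each base dimension across the product:
  M: −[ξ_2]_M + [γ]_M − 3·[v]_M − [ξ_1]_M = −(2) + (1) − 3·(0) − (-1) = 0
  L: −[ξ_2]_L + [γ]_L − 3·[v]_L − [ξ_1]_L = −(-1) + (0) − 3·(1) − (-2) = 0
  T: −[ξ_2]_T + [γ]_T − 3·[v]_T − [ξ_1]_T = −(-1) + (-2) − 3·(-1) − (2) = 0
  Θ: −[ξ_2]_Θ + [γ]_Θ − 3·[v]_Θ − [ξ_1]_Θ = −(-1) + (0) − 3·(0) − (1) = 0
All base exponents vanish — dimensionless.

yes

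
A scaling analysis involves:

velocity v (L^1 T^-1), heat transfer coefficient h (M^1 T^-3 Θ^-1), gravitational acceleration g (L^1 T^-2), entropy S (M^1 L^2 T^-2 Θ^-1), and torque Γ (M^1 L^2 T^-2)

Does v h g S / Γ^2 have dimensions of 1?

Sum the exponent of each base dimension across the product:
  M: [v]_M + [h]_M + [g]_M + [S]_M − 2·[Γ]_M = (0) + (1) + (0) + (1) − 2·(1) = 0
  L: [v]_L + [h]_L + [g]_L + [S]_L − 2·[Γ]_L = (1) + (0) + (1) + (2) − 2·(2) = 0
  T: [v]_T + [h]_T + [g]_T + [S]_T − 2·[Γ]_T = (-1) + (-3) + (-2) + (-2) − 2·(-2) = -4
  Θ: [v]_Θ + [h]_Θ + [g]_Θ + [S]_Θ − 2·[Γ]_Θ = (0) + (-1) + (0) + (-1) − 2·(0) = -2
Net dimensions [T⁻⁴ Θ⁻²] ≠ [1] — not dimensionless.

no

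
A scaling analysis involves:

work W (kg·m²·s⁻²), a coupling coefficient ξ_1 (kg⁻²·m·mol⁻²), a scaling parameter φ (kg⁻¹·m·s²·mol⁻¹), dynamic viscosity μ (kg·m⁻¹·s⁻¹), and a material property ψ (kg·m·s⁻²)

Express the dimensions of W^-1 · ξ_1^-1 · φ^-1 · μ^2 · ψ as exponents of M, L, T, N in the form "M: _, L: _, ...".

M: 5, L: -5, T: -4, N: 3

Collect each base-dimension exponent across the product:
  M: −(1) − (-2) − (-1) + 2·(1) + (1) = 5
  L: −(2) − (1) − (1) + 2·(-1) + (1) = -5
  T: −(-2) − (0) − (2) + 2·(-1) + (-2) = -4
  N: −(0) − (-2) − (-1) + 2·(0) + (0) = 3
So the dimensions are [M⁵ L⁻⁵ T⁻⁴ N³].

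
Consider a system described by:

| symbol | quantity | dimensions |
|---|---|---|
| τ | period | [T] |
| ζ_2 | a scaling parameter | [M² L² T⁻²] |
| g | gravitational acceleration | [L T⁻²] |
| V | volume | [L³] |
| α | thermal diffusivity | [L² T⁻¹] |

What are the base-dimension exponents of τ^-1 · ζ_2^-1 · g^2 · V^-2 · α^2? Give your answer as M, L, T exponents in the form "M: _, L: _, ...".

Collect each base-dimension exponent across the product:
  M: −(0) − (2) + 2·(0) − 2·(0) + 2·(0) = -2
  L: −(0) − (2) + 2·(1) − 2·(3) + 2·(2) = -2
  T: −(1) − (-2) + 2·(-2) − 2·(0) + 2·(-1) = -5
So the dimensions are [M⁻² L⁻² T⁻⁵].

M: -2, L: -2, T: -5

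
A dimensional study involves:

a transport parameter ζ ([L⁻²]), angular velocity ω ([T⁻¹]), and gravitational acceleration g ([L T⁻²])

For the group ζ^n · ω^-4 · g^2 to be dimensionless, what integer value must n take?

1

Balance the L exponent: (-2)·n from ζ, plus −4·(0) + 2·(1) = 2 from the rest, must sum to zero.
-2n + 2 = 0, so n = 1.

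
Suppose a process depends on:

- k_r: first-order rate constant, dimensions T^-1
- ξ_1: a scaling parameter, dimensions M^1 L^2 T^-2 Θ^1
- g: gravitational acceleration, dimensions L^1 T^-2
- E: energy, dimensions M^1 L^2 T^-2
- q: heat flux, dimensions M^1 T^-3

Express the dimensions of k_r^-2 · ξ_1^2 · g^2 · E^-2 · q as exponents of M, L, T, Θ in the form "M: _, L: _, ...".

M: 1, L: 2, T: -5, Θ: 2

Collect each base-dimension exponent across the product:
  M: −2·(0) + 2·(1) + 2·(0) − 2·(1) + (1) = 1
  L: −2·(0) + 2·(2) + 2·(1) − 2·(2) + (0) = 2
  T: −2·(-1) + 2·(-2) + 2·(-2) − 2·(-2) + (-3) = -5
  Θ: −2·(0) + 2·(1) + 2·(0) − 2·(0) + (0) = 2
So the dimensions are [M L² T⁻⁵ Θ²].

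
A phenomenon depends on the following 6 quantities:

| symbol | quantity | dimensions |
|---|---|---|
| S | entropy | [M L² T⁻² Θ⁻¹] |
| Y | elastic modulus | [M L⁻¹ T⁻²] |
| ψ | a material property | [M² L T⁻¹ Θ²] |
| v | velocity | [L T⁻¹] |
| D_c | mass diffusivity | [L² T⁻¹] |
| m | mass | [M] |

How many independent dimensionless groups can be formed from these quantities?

2

There are 6 variables and 4 base dimensions (M, L, T, Θ).
The dimension matrix has rank 4.
Independent dimensionless groups: 6 − 4 = 2.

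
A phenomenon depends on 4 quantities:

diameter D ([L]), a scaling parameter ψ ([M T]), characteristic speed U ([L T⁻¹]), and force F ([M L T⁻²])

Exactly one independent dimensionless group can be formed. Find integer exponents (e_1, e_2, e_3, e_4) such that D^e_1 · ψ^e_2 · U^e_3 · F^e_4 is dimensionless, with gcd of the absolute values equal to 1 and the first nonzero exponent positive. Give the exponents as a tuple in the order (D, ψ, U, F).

(2, -1, -3, 1)

M: e_1·(0) + e_2·(1) + e_3·(0) + e_4·(1) = 0
L: e_1·(1) + e_2·(0) + e_3·(1) + e_4·(1) = 0
T: e_1·(0) + e_2·(1) + e_3·(-1) + e_4·(-2) = 0
Solving this homogeneous linear system for the smallest-integer solution (first nonzero entry positive) gives (2, -1, -3, 1).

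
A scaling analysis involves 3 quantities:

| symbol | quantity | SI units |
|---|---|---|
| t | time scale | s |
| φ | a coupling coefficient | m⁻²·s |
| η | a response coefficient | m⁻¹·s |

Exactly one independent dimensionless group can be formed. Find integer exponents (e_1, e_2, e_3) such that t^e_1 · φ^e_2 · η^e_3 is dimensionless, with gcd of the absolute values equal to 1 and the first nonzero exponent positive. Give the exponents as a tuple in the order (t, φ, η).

L: e_1·(0) + e_2·(-2) + e_3·(-1) = 0
T: e_1·(1) + e_2·(1) + e_3·(1) = 0
Solving this homogeneous linear system for the smallest-integer solution (first nonzero entry positive) gives (1, 1, -2).

(1, 1, -2)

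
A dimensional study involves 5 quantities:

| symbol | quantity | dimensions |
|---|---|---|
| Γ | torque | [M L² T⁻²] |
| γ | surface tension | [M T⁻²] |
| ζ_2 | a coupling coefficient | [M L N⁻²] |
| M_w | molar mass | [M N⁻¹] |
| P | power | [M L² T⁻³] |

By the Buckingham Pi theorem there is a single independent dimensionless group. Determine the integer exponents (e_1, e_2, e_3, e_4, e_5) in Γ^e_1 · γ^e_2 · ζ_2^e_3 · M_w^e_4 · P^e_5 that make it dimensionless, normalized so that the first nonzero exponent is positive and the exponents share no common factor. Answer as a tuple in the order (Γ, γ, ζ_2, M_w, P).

(3, 3, 2, -4, -4)

M: e_1·(1) + e_2·(1) + e_3·(1) + e_4·(1) + e_5·(1) = 0
L: e_1·(2) + e_2·(0) + e_3·(1) + e_4·(0) + e_5·(2) = 0
T: e_1·(-2) + e_2·(-2) + e_3·(0) + e_4·(0) + e_5·(-3) = 0
N: e_1·(0) + e_2·(0) + e_3·(-2) + e_4·(-1) + e_5·(0) = 0
Solving this homogeneous linear system for the smallest-integer solution (first nonzero entry positive) gives (3, 3, 2, -4, -4).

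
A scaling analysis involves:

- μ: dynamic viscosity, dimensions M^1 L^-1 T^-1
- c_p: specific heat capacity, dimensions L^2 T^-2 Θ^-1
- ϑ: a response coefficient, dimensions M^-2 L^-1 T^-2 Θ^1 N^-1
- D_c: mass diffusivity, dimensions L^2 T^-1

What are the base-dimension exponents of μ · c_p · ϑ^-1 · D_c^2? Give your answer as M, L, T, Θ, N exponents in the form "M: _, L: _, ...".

M: 3, L: 6, T: -3, Θ: -2, N: 1

Collect each base-dimension exponent across the product:
  M: (1) + (0) − (-2) + 2·(0) = 3
  L: (-1) + (2) − (-1) + 2·(2) = 6
  T: (-1) + (-2) − (-2) + 2·(-1) = -3
  Θ: (0) + (-1) − (1) + 2·(0) = -2
  N: (0) + (0) − (-1) + 2·(0) = 1
So the dimensions are [M³ L⁶ T⁻³ Θ⁻² N].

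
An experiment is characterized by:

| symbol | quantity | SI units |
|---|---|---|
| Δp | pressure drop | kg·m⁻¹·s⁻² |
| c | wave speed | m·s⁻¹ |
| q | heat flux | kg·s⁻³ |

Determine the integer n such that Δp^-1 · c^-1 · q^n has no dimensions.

Balance the M exponent: (1)·n from q, plus −(1) − (0) = -1 from the rest, must sum to zero.
n − 1 = 0, so n = 1.

1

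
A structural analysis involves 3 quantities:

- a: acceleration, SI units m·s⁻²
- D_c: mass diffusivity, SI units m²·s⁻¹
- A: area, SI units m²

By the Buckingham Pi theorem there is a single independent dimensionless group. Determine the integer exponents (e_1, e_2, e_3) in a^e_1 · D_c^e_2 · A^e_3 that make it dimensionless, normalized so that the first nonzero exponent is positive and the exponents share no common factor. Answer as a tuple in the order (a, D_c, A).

(2, -4, 3)

L: e_1·(1) + e_2·(2) + e_3·(2) = 0
T: e_1·(-2) + e_2·(-1) + e_3·(0) = 0
Solving this homogeneous linear system for the smallest-integer solution (first nonzero entry positive) gives (2, -4, 3).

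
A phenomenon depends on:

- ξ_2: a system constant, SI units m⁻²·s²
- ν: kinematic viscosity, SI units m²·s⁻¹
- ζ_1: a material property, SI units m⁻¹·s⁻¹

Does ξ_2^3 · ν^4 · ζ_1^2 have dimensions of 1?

yes

Sum the exponent of each base dimension across the product:
  L: 3·[ξ_2]_L + 4·[ν]_L + 2·[ζ_1]_L = 3·(-2) + 4·(2) + 2·(-1) = 0
  T: 3·[ξ_2]_T + 4·[ν]_T + 2·[ζ_1]_T = 3·(2) + 4·(-1) + 2·(-1) = 0
All base exponents vanish — dimensionless.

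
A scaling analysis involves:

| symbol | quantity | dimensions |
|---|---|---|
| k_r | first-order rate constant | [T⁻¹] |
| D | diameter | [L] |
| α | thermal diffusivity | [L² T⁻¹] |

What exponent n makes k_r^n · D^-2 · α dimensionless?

-1

Balance the T exponent: (-1)·n from k_r, plus −2·(0) + (-1) = -1 from the rest, must sum to zero.
−n − 1 = 0, so n = -1.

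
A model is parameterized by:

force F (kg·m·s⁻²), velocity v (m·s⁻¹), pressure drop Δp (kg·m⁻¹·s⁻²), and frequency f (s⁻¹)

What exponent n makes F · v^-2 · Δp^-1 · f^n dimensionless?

2

Balance the T exponent: (-1)·n from f, plus (-2) − 2·(-1) − (-2) = 2 from the rest, must sum to zero.
−n + 2 = 0, so n = 2.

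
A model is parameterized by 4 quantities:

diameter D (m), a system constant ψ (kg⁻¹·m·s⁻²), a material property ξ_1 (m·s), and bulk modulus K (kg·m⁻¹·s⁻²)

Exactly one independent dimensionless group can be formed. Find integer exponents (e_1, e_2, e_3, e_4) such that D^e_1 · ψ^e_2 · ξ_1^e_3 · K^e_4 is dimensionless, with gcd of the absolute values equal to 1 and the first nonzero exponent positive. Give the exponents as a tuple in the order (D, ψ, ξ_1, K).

(4, -1, -4, -1)

M: e_1·(0) + e_2·(-1) + e_3·(0) + e_4·(1) = 0
L: e_1·(1) + e_2·(1) + e_3·(1) + e_4·(-1) = 0
T: e_1·(0) + e_2·(-2) + e_3·(1) + e_4·(-2) = 0
Solving this homogeneous linear system for the smallest-integer solution (first nonzero entry positive) gives (4, -1, -4, -1).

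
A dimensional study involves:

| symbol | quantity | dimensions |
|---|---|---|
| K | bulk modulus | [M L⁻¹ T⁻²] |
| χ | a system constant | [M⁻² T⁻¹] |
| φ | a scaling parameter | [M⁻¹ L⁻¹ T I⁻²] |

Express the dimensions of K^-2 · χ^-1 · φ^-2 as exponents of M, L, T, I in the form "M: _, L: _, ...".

Collect each base-dimension exponent across the product:
  M: −2·(1) − (-2) − 2·(-1) = 2
  L: −2·(-1) − (0) − 2·(-1) = 4
  T: −2·(-2) − (-1) − 2·(1) = 3
  I: −2·(0) − (0) − 2·(-2) = 4
So the dimensions are [M² L⁴ T³ I⁴].

M: 2, L: 4, T: 3, I: 4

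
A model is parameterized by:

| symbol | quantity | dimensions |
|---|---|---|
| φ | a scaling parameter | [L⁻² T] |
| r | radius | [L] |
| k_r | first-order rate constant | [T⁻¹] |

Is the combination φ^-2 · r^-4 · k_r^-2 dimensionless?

Sum the exponent of each base dimension across the product:
  L: −2·[φ]_L − 4·[r]_L − 2·[k_r]_L = −2·(-2) − 4·(1) − 2·(0) = 0
  T: −2·[φ]_T − 4·[r]_T − 2·[k_r]_T = −2·(1) − 4·(0) − 2·(-1) = 0
All base exponents vanish — dimensionless.

yes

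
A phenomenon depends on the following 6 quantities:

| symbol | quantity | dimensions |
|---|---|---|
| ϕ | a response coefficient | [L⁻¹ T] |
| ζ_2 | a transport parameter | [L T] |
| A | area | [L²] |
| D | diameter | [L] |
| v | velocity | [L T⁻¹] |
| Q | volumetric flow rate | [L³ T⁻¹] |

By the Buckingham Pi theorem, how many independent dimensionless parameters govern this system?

There are 6 variables and 2 base dimensions (L, T).
The dimension matrix has rank 2.
Independent dimensionless groups: 6 − 2 = 4.

4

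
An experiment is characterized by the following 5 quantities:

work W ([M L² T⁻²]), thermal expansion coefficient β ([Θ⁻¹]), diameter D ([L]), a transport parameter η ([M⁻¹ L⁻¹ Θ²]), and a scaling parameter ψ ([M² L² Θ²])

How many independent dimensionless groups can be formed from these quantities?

There are 5 variables and 4 base dimensions (M, L, T, Θ).
The dimension matrix has rank 4.
Independent dimensionless groups: 5 − 4 = 1.

1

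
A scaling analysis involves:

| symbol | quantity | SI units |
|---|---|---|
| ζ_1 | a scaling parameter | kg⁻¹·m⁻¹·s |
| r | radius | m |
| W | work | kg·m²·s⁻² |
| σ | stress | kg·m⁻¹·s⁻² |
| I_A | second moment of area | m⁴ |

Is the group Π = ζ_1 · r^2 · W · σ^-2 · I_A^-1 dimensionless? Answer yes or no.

Sum the exponent of each base dimension across the product:
  M: [ζ_1]_M + 2·[r]_M + [W]_M − 2·[σ]_M − [I_A]_M = (-1) + 2·(0) + (1) − 2·(1) − (0) = -2
  L: [ζ_1]_L + 2·[r]_L + [W]_L − 2·[σ]_L − [I_A]_L = (-1) + 2·(1) + (2) − 2·(-1) − (4) = 1
  T: [ζ_1]_T + 2·[r]_T + [W]_T − 2·[σ]_T − [I_A]_T = (1) + 2·(0) + (-2) − 2·(-2) − (0) = 3
Net dimensions [M⁻² L T³] ≠ [1] — not dimensionless.

no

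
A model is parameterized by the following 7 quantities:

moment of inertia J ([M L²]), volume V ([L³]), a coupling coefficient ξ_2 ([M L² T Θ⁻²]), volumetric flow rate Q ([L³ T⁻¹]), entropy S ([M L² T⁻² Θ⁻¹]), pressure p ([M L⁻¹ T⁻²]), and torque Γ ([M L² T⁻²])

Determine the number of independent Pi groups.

3

There are 7 variables and 4 base dimensions (M, L, T, Θ).
The dimension matrix has rank 4.
Independent dimensionless groups: 7 − 4 = 3.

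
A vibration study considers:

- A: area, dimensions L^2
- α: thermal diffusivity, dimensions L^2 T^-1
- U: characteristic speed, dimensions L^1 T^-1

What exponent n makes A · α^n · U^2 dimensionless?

Balance the L exponent: (2)·n from α, plus (2) + 2·(1) = 4 from the rest, must sum to zero.
2n + 4 = 0, so n = -2.

-2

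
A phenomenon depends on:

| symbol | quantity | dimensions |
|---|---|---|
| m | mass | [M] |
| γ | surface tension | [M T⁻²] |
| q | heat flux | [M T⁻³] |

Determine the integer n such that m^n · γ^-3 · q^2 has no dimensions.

Balance the M exponent: (1)·n from m, plus −3·(1) + 2·(1) = -1 from the rest, must sum to zero.
n − 1 = 0, so n = 1.

1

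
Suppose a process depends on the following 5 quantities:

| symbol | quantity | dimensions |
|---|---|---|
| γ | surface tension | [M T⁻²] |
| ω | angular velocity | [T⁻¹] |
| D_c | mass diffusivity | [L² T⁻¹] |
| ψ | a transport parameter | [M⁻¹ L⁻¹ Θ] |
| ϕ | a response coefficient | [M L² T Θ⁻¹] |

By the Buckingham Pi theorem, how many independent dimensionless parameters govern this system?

1

There are 5 variables and 4 base dimensions (M, L, T, Θ).
The dimension matrix has rank 4.
Independent dimensionless groups: 5 − 4 = 1.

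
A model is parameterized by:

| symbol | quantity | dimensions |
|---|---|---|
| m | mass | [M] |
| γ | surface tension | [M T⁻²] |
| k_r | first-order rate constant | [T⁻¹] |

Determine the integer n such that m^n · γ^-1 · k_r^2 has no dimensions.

Balance the M exponent: (1)·n from m, plus −(1) + 2·(0) = -1 from the rest, must sum to zero.
n − 1 = 0, so n = 1.

1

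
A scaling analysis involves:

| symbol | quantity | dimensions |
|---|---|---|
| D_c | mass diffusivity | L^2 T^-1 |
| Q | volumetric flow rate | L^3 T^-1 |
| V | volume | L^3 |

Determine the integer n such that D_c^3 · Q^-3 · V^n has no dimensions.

1

Balance the L exponent: (3)·n from V, plus 3·(2) − 3·(3) = -3 from the rest, must sum to zero.
3n − 3 = 0, so n = 1.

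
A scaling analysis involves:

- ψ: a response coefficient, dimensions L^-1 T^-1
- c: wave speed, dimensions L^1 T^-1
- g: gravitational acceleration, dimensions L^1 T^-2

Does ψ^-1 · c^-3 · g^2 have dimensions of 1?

Sum the exponent of each base dimension across the product:
  L: −[ψ]_L − 3·[c]_L + 2·[g]_L = −(-1) − 3·(1) + 2·(1) = 0
  T: −[ψ]_T − 3·[c]_T + 2·[g]_T = −(-1) − 3·(-1) + 2·(-2) = 0
All base exponents vanish — dimensionless.

yes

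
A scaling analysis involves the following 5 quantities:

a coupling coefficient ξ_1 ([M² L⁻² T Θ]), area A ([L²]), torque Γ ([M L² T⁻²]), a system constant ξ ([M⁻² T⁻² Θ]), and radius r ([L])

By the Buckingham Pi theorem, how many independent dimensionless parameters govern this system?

There are 5 variables and 4 base dimensions (M, L, T, Θ).
The dimension matrix has rank 4.
Independent dimensionless groups: 5 − 4 = 1.

1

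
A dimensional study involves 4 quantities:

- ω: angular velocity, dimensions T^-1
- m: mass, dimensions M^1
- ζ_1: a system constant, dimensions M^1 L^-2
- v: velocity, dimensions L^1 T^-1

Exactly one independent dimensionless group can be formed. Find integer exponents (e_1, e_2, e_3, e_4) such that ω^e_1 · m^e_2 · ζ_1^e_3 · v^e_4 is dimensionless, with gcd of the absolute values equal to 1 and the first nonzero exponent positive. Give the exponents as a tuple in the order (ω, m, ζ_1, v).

M: e_1·(0) + e_2·(1) + e_3·(1) + e_4·(0) = 0
L: e_1·(0) + e_2·(0) + e_3·(-2) + e_4·(1) = 0
T: e_1·(-1) + e_2·(0) + e_3·(0) + e_4·(-1) = 0
Solving this homogeneous linear system for the smallest-integer solution (first nonzero entry positive) gives (2, 1, -1, -2).

(2, 1, -1, -2)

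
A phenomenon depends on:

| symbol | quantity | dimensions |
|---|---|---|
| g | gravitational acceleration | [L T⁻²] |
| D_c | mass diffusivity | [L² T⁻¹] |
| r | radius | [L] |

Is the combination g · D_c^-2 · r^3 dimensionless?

Sum the exponent of each base dimension across the product:
  L: [g]_L − 2·[D_c]_L + 3·[r]_L = (1) − 2·(2) + 3·(1) = 0
  T: [g]_T − 2·[D_c]_T + 3·[r]_T = (-2) − 2·(-1) + 3·(0) = 0
All base exponents vanish — dimensionless.

yes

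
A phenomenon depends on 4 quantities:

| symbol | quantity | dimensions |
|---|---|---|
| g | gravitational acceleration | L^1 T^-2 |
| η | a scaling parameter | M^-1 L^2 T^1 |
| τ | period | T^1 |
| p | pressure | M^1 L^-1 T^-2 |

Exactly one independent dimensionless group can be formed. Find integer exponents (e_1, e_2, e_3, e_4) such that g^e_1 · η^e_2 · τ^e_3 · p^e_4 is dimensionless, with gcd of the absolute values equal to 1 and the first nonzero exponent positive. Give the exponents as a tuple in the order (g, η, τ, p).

M: e_1·(0) + e_2·(-1) + e_3·(0) + e_4·(1) = 0
L: e_1·(1) + e_2·(2) + e_3·(0) + e_4·(-1) = 0
T: e_1·(-2) + e_2·(1) + e_3·(1) + e_4·(-2) = 0
Solving this homogeneous linear system for the smallest-integer solution (first nonzero entry positive) gives (1, -1, 1, -1).

(1, -1, 1, -1)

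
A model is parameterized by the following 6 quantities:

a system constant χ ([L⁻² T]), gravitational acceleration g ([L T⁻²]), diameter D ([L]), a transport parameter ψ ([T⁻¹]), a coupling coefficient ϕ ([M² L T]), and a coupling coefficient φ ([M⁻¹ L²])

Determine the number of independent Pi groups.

There are 6 variables and 3 base dimensions (M, L, T).
The dimension matrix has rank 3.
Independent dimensionless groups: 6 − 3 = 3.

3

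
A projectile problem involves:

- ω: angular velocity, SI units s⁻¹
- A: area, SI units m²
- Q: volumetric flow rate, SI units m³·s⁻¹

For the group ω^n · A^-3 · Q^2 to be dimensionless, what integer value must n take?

Balance the T exponent: (-1)·n from ω, plus −3·(0) + 2·(-1) = -2 from the rest, must sum to zero.
−n − 2 = 0, so n = -2.

-2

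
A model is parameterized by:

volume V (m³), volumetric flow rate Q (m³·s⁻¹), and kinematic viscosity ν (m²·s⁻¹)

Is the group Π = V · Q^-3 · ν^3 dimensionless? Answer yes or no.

yes

Sum the exponent of each base dimension across the product:
  L: [V]_L − 3·[Q]_L + 3·[ν]_L = (3) − 3·(3) + 3·(2) = 0
  T: [V]_T − 3·[Q]_T + 3·[ν]_T = (0) − 3·(-1) + 3·(-1) = 0
All base exponents vanish — dimensionless.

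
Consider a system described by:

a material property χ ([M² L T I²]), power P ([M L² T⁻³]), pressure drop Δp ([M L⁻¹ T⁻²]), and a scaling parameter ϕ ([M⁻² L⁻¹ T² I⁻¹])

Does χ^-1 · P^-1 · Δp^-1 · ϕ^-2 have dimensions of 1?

yes

Sum the exponent of each base dimension across the product:
  M: −[χ]_M − [P]_M − [Δp]_M − 2·[ϕ]_M = −(2) − (1) − (1) − 2·(-2) = 0
  L: −[χ]_L − [P]_L − [Δp]_L − 2·[ϕ]_L = −(1) − (2) − (-1) − 2·(-1) = 0
  T: −[χ]_T − [P]_T − [Δp]_T − 2·[ϕ]_T = −(1) − (-3) − (-2) − 2·(2) = 0
  I: −[χ]_I − [P]_I − [Δp]_I − 2·[ϕ]_I = −(2) − (0) − (0) − 2·(-1) = 0
All base exponents vanish — dimensionless.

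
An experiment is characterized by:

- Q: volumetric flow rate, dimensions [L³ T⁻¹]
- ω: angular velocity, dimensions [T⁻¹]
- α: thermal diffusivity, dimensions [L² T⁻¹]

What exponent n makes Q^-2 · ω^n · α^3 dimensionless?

-1

Balance the T exponent: (-1)·n from ω, plus −2·(-1) + 3·(-1) = -1 from the rest, must sum to zero.
−n − 1 = 0, so n = -1.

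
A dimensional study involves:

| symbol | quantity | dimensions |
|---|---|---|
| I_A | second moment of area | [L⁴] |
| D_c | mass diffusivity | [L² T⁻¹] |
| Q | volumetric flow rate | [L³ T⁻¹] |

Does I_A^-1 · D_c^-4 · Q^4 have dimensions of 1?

yes

Sum the exponent of each base dimension across the product:
  M: −[I_A]_M − 4·[D_c]_M + 4·[Q]_M = −(0) − 4·(0) + 4·(0) = 0
  L: −[I_A]_L − 4·[D_c]_L + 4·[Q]_L = −(4) − 4·(2) + 4·(3) = 0
  T: −[I_A]_T − 4·[D_c]_T + 4·[Q]_T = −(0) − 4·(-1) + 4·(-1) = 0
All base exponents vanish — dimensionless.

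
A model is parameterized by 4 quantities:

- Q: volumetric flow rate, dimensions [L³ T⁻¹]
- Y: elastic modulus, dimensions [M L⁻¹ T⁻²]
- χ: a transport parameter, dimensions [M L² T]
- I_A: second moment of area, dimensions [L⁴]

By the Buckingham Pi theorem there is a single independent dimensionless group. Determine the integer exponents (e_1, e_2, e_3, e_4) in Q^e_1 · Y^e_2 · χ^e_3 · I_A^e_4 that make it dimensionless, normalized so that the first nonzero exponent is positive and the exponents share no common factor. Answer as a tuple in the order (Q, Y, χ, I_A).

(3, -1, 1, -3)

M: e_1·(0) + e_2·(1) + e_3·(1) + e_4·(0) = 0
L: e_1·(3) + e_2·(-1) + e_3·(2) + e_4·(4) = 0
T: e_1·(-1) + e_2·(-2) + e_3·(1) + e_4·(0) = 0
Solving this homogeneous linear system for the smallest-integer solution (first nonzero entry positive) gives (3, -1, 1, -3).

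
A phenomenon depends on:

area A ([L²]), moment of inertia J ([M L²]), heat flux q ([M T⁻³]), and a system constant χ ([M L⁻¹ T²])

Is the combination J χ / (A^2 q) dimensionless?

Sum the exponent of each base dimension across the product:
  M: −2·[A]_M + [J]_M − [q]_M + [χ]_M = −2·(0) + (1) − (1) + (1) = 1
  L: −2·[A]_L + [J]_L − [q]_L + [χ]_L = −2·(2) + (2) − (0) + (-1) = -3
  T: −2·[A]_T + [J]_T − [q]_T + [χ]_T = −2·(0) + (0) − (-3) + (2) = 5
Net dimensions [M L⁻³ T⁵] ≠ [1] — not dimensionless.

no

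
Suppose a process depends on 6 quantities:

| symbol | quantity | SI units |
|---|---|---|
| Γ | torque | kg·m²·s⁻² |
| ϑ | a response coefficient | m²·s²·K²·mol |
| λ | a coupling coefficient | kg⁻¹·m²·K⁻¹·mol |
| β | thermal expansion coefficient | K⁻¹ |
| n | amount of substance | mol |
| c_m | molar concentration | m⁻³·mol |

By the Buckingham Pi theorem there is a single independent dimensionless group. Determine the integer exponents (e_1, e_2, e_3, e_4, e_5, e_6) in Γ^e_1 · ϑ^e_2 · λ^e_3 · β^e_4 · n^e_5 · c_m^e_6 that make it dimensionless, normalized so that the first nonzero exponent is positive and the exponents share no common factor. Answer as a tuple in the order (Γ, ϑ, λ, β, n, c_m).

M: e_1·(1) + e_2·(0) + e_3·(-1) + e_4·(0) + e_5·(0) + e_6·(0) = 0
L: e_1·(2) + e_2·(2) + e_3·(2) + e_4·(0) + e_5·(0) + e_6·(-3) = 0
T: e_1·(-2) + e_2·(2) + e_3·(0) + e_4·(0) + e_5·(0) + e_6·(0) = 0
Θ: e_1·(0) + e_2·(2) + e_3·(-1) + e_4·(-1) + e_5·(0) + e_6·(0) = 0
N: e_1·(0) + e_2·(1) + e_3·(1) + e_4·(0) + e_5·(1) + e_6·(1) = 0
Solving this homogeneous linear system for the smallest-integer solution (first nonzero entry positive) gives (1, 1, 1, 1, -4, 2).

(1, 1, 1, 1, -4, 2)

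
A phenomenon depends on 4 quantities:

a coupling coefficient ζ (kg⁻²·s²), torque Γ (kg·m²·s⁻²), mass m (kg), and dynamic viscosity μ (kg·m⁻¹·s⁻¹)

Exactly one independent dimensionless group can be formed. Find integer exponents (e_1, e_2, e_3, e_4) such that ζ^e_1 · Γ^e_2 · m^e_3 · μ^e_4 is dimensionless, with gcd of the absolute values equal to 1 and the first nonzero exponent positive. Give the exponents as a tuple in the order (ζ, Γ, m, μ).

(2, 1, 1, 2)

M: e_1·(-2) + e_2·(1) + e_3·(1) + e_4·(1) = 0
L: e_1·(0) + e_2·(2) + e_3·(0) + e_4·(-1) = 0
T: e_1·(2) + e_2·(-2) + e_3·(0) + e_4·(-1) = 0
Solving this homogeneous linear system for the smallest-integer solution (first nonzero entry positive) gives (2, 1, 1, 2).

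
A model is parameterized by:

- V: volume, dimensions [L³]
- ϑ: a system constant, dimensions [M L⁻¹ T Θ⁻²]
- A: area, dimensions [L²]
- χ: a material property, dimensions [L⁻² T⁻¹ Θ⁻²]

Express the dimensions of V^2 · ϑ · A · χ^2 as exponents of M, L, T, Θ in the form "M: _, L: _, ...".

Collect each base-dimension exponent across the product:
  M: 2·(0) + (1) + (0) + 2·(0) = 1
  L: 2·(3) + (-1) + (2) + 2·(-2) = 3
  T: 2·(0) + (1) + (0) + 2·(-1) = -1
  Θ: 2·(0) + (-2) + (0) + 2·(-2) = -6
So the dimensions are [M L³ T⁻¹ Θ⁻⁶].

M: 1, L: 3, T: -1, Θ: -6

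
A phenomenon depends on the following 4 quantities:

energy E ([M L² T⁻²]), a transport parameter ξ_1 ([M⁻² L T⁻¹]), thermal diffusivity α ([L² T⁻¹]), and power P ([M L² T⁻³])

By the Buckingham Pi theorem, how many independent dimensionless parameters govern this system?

There are 4 variables and 3 base dimensions (M, L, T).
The dimension matrix has rank 3.
Independent dimensionless groups: 4 − 3 = 1.

1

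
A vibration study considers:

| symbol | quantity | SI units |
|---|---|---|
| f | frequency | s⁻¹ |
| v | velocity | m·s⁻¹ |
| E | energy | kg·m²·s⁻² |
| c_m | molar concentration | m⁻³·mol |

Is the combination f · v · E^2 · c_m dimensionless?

Sum the exponent of each base dimension across the product:
  M: [f]_M + [v]_M + 2·[E]_M + [c_m]_M = (0) + (0) + 2·(1) + (0) = 2
  L: [f]_L + [v]_L + 2·[E]_L + [c_m]_L = (0) + (1) + 2·(2) + (-3) = 2
  T: [f]_T + [v]_T + 2·[E]_T + [c_m]_T = (-1) + (-1) + 2·(-2) + (0) = -6
  N: [f]_N + [v]_N + 2·[E]_N + [c_m]_N = (0) + (0) + 2·(0) + (1) = 1
Net dimensions [M² L² T⁻⁶ N] ≠ [1] — not dimensionless.

no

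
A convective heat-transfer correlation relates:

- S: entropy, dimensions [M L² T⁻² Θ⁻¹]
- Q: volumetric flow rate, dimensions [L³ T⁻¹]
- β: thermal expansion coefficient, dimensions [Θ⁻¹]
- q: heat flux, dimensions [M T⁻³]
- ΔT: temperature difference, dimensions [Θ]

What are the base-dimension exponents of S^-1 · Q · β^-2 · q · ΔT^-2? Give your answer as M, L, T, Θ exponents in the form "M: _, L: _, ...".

M: 0, L: 1, T: -2, Θ: 1

Collect each base-dimension exponent across the product:
  M: −(1) + (0) − 2·(0) + (1) − 2·(0) = 0
  L: −(2) + (3) − 2·(0) + (0) − 2·(0) = 1
  T: −(-2) + (-1) − 2·(0) + (-3) − 2·(0) = -2
  Θ: −(-1) + (0) − 2·(-1) + (0) − 2·(1) = 1
So the dimensions are [L T⁻² Θ].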